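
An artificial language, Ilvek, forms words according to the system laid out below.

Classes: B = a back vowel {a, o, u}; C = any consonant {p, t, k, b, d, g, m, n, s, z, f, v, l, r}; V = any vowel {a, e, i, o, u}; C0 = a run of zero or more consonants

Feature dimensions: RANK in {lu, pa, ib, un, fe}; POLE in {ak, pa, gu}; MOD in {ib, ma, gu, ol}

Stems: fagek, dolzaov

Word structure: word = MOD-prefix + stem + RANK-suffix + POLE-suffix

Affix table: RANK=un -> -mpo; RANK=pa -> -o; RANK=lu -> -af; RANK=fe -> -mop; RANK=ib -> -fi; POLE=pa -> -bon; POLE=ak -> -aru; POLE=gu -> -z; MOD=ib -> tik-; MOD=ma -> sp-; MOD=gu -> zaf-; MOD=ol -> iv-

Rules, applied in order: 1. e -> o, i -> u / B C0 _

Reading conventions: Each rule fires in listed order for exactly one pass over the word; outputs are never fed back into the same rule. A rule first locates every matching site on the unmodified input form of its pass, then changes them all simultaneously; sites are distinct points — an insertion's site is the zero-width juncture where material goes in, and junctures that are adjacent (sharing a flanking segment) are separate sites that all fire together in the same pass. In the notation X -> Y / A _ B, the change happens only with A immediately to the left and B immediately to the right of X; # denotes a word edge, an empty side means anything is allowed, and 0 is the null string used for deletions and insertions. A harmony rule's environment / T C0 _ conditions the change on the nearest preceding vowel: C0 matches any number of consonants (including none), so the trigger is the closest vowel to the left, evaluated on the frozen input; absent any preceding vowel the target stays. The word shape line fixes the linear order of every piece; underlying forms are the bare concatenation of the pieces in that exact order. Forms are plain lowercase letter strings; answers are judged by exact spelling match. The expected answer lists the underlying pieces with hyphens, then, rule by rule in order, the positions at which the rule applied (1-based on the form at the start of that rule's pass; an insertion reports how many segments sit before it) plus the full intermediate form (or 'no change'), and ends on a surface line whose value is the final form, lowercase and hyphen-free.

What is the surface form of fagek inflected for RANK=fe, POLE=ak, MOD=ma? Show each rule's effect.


underlying: sp-fagek-mop-aru
1. e -> o, i -> u / B C0 _: fires at position(s) 6: spfagokmoparu
surface: spfagokmoparu


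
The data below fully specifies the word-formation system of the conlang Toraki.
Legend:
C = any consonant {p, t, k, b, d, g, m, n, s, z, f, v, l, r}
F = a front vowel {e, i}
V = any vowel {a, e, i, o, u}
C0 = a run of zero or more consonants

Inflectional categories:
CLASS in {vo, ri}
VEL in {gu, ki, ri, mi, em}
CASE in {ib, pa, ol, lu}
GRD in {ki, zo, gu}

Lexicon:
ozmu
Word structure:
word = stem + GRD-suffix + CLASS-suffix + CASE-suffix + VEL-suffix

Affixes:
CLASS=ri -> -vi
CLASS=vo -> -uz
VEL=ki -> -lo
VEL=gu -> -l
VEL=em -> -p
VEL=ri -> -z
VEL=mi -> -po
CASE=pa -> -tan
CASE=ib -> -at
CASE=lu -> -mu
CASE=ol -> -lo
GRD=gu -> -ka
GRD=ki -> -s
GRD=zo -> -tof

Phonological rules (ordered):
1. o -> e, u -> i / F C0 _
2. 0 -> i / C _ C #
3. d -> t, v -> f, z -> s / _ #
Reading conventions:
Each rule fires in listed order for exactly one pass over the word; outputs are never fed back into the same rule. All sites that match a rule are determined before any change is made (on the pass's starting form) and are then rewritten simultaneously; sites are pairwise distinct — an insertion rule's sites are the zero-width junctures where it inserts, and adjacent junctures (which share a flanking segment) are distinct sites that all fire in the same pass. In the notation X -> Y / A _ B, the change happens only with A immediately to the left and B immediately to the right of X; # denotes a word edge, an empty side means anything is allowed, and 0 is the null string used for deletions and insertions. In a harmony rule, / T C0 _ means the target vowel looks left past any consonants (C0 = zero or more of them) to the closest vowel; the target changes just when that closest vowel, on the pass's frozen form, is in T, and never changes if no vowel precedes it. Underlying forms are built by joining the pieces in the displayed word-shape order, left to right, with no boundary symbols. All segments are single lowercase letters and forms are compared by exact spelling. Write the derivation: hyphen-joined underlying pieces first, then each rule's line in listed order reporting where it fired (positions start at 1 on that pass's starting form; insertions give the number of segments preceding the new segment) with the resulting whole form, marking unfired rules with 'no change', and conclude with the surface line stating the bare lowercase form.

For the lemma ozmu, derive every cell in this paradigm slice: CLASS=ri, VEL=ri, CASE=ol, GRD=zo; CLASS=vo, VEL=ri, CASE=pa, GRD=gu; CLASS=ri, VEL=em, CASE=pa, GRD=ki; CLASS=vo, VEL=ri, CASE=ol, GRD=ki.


cell CLASS=ri, VEL=ri, CASE=ol, GRD=zo:
underlying: ozmu-tof-vi-lo-z
1. o -> e, u -> i / F C0 _: fires at position(s) 11: ozmutofvilez
2. 0 -> i / C _ C #: no change
3. d -> t, v -> f, z -> s / _ #: fires at position(s) 12: ozmutofviles
surface: ozmutofviles

cell CLASS=vo, VEL=ri, CASE=pa, GRD=gu:
underlying: ozmu-ka-uz-tan-z
1. o -> e, u -> i / F C0 _: no change
2. 0 -> i / C _ C #: inserts after position(s) 11: ozmukauztaniz
3. d -> t, v -> f, z -> s / _ #: fires at position(s) 13: ozmukauztanis
surface: ozmukauztanis

cell CLASS=ri, VEL=em, CASE=pa, GRD=ki:
underlying: ozmu-s-vi-tan-p
1. o -> e, u -> i / F C0 _: no change
2. 0 -> i / C _ C #: inserts after position(s) 10: ozmusvitanip
3. d -> t, v -> f, z -> s / _ #: no change
surface: ozmusvitanip

cell CLASS=vo, VEL=ri, CASE=ol, GRD=ki:
underlying: ozmu-s-uz-lo-z
1. o -> e, u -> i / F C0 _: no change
2. 0 -> i / C _ C #: no change
3. d -> t, v -> f, z -> s / _ #: fires at position(s) 10: ozmusuzlos
surface: ozmusuzlos


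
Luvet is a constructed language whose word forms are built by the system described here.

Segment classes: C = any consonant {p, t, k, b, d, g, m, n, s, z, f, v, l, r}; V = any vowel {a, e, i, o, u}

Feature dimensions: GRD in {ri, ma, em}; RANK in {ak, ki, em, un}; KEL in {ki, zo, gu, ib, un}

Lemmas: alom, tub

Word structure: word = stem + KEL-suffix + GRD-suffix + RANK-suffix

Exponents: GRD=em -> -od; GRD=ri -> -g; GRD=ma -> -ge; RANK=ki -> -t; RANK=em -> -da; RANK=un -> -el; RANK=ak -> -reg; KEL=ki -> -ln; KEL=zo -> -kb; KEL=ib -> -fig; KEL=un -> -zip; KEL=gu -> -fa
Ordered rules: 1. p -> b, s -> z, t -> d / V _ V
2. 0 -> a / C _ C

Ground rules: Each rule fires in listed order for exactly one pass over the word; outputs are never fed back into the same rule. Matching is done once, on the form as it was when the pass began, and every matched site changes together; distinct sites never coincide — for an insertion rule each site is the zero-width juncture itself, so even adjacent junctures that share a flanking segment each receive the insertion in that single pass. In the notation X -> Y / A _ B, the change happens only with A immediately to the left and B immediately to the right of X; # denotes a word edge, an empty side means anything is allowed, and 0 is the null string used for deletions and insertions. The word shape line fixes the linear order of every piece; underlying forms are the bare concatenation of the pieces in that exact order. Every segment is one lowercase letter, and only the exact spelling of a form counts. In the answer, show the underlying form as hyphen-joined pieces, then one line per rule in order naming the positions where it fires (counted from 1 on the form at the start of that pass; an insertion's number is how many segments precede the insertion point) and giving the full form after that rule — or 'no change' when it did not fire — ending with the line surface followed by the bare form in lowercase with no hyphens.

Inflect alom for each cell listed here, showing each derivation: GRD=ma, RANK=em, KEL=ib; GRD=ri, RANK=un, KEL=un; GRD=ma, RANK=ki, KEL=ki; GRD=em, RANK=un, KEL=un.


cell GRD=ma, RANK=em, KEL=ib:
underlying: alom-fig-ge-da
1. p -> b, s -> z, t -> d / V _ V: no change
2. 0 -> a / C _ C: inserts after position(s) 4, 7: alomafigageda
surface: alomafigageda

cell GRD=ri, RANK=un, KEL=un:
underlying: alom-zip-g-el
1. p -> b, s -> z, t -> d / V _ V: no change
2. 0 -> a / C _ C: inserts after position(s) 4, 7: alomazipagel
surface: alomazipagel

cell GRD=ma, RANK=ki, KEL=ki:
underlying: alom-ln-ge-t
1. p -> b, s -> z, t -> d / V _ V: no change
2. 0 -> a / C _ C: inserts after position(s) 4, 5, 6: alomalanaget
surface: alomalanaget

cell GRD=em, RANK=un, KEL=un:
underlying: alom-zip-od-el
1. p -> b, s -> z, t -> d / V _ V: fires at position(s) 7: alomzibodel
2. 0 -> a / C _ C: inserts after position(s) 4: alomazibodel
surface: alomazibodel


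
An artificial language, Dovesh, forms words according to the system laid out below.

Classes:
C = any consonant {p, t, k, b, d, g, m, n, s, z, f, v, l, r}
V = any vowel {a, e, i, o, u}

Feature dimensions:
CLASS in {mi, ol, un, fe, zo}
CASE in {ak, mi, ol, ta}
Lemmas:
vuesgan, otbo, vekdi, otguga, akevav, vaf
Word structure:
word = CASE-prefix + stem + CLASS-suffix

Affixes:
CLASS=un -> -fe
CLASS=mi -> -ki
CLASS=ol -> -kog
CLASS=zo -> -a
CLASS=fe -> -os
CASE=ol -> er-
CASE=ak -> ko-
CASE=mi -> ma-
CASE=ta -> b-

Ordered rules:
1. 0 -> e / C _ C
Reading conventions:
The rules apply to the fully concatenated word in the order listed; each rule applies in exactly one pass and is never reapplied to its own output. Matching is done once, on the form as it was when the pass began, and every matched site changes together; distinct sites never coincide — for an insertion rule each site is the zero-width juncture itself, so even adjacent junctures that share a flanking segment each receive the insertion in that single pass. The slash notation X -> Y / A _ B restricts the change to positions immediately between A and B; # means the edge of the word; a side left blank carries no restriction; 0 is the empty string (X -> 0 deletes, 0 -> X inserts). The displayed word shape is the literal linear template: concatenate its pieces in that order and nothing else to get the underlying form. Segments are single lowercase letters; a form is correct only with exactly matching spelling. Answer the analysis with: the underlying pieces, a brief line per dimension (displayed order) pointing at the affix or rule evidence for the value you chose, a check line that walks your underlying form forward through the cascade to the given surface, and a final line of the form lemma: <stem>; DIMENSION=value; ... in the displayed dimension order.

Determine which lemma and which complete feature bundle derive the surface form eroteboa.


underlying: er-otbo-a
CLASS=zo - signalled by the affix -a
CASE=ol - signalled by the affix er-
check: erotboa -> eroteboa
lemma: otbo; CLASS=zo; CASE=ol


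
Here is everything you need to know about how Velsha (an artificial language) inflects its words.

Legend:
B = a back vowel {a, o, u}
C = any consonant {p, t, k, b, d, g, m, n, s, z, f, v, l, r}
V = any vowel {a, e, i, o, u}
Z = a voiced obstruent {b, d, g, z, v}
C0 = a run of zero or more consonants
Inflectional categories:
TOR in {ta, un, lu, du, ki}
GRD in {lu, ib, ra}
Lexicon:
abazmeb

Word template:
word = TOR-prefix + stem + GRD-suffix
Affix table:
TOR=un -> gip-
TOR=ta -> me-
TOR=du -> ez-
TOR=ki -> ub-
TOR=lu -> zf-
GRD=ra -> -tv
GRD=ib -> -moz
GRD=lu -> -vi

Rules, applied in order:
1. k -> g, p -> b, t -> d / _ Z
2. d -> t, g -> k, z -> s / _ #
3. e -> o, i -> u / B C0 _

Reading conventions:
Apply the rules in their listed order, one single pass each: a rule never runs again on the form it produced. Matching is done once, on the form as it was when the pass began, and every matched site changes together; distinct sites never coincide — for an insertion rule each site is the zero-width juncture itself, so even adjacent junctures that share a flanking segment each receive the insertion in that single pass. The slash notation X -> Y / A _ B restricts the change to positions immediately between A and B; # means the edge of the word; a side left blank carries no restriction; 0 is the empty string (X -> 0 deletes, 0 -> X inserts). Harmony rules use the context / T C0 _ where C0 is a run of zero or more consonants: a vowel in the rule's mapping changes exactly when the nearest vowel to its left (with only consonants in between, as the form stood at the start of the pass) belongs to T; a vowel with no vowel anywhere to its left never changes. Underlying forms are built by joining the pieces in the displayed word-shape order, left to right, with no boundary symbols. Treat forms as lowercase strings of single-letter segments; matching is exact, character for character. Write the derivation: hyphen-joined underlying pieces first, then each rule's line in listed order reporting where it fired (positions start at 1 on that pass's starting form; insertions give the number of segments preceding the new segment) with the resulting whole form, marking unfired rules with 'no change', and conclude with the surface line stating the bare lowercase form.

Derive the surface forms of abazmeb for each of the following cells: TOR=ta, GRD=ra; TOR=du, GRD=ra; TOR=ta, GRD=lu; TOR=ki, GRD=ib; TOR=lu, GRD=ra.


cell TOR=ta, GRD=ra:
underlying: me-abazmeb-tv
1. k -> g, p -> b, t -> d / _ Z: fires at position(s) 10: meabazmebdv
2. d -> t, g -> k, z -> s / _ #: no change
3. e -> o, i -> u / B C0 _: fires at position(s) 8: meabazmobdv
surface: meabazmobdv

cell TOR=du, GRD=ra:
underlying: ez-abazmeb-tv
1. k -> g, p -> b, t -> d / _ Z: fires at position(s) 10: ezabazmebdv
2. d -> t, g -> k, z -> s / _ #: no change
3. e -> o, i -> u / B C0 _: fires at position(s) 8: ezabazmobdv
surface: ezabazmobdv

cell TOR=ta, GRD=lu:
underlying: me-abazmeb-vi
1. k -> g, p -> b, t -> d / _ Z: no change
2. d -> t, g -> k, z -> s / _ #: no change
3. e -> o, i -> u / B C0 _: fires at position(s) 8: meabazmobvi
surface: meabazmobvi

cell TOR=ki, GRD=ib:
underlying: ub-abazmeb-moz
1. k -> g, p -> b, t -> d / _ Z: no change
2. d -> t, g -> k, z -> s / _ #: fires at position(s) 12: ubabazmebmos
3. e -> o, i -> u / B C0 _: fires at position(s) 8: ubabazmobmos
surface: ubabazmobmos

cell TOR=lu, GRD=ra:
underlying: zf-abazmeb-tv
1. k -> g, p -> b, t -> d / _ Z: fires at position(s) 10: zfabazmebdv
2. d -> t, g -> k, z -> s / _ #: no change
3. e -> o, i -> u / B C0 _: fires at position(s) 8: zfabazmobdv
surface: zfabazmobdv


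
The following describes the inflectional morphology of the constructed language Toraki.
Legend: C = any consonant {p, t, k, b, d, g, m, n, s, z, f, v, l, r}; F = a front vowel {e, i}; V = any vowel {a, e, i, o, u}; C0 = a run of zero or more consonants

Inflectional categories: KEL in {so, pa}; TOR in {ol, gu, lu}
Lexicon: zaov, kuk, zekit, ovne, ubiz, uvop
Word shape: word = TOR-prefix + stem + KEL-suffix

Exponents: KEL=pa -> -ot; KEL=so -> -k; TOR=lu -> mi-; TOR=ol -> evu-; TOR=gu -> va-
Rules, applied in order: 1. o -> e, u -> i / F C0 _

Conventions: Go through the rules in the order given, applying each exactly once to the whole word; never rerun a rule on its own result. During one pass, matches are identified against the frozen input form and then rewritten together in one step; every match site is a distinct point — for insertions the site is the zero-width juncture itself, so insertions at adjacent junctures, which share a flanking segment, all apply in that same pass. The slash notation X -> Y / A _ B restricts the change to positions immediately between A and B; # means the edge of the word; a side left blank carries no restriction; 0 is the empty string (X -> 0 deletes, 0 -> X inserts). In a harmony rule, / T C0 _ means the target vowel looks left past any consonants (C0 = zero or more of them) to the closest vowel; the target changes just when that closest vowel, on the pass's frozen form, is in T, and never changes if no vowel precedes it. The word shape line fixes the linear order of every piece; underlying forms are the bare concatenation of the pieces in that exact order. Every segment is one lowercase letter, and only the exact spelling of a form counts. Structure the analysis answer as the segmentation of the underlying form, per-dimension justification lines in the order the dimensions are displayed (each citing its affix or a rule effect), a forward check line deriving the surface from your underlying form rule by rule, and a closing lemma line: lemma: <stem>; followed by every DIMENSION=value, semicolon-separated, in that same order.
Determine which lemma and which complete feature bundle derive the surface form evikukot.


underlying: evu-kuk-ot
KEL=pa - signalled by the affix -ot
TOR=ol - signalled by the affix evu-
check: evukukot -> evikukot
lemma: kuk; KEL=pa; TOR=ol


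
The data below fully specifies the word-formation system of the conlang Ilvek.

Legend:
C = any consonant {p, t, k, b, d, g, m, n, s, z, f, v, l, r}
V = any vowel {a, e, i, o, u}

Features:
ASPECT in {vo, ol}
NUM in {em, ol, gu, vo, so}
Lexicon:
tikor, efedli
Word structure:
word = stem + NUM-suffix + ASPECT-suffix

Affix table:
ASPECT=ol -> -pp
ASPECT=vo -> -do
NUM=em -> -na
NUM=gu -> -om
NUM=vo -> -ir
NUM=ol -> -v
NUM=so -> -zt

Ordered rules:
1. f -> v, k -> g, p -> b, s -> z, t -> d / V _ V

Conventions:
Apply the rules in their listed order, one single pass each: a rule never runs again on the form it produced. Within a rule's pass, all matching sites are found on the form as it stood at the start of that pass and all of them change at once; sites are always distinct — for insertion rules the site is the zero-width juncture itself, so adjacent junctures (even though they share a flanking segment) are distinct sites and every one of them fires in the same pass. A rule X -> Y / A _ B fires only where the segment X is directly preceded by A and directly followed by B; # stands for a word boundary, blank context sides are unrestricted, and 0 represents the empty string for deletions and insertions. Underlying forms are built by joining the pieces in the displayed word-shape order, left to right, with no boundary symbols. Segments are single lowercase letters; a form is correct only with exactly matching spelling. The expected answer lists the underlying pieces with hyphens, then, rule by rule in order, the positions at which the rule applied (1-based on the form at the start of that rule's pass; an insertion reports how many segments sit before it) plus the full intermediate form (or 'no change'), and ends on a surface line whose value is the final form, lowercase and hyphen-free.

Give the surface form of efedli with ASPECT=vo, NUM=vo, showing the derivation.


underlying: efedli-ir-do
1. f -> v, k -> g, p -> b, s -> z, t -> d / V _ V: fires at position(s) 2: evedliirdo
surface: evedliirdo


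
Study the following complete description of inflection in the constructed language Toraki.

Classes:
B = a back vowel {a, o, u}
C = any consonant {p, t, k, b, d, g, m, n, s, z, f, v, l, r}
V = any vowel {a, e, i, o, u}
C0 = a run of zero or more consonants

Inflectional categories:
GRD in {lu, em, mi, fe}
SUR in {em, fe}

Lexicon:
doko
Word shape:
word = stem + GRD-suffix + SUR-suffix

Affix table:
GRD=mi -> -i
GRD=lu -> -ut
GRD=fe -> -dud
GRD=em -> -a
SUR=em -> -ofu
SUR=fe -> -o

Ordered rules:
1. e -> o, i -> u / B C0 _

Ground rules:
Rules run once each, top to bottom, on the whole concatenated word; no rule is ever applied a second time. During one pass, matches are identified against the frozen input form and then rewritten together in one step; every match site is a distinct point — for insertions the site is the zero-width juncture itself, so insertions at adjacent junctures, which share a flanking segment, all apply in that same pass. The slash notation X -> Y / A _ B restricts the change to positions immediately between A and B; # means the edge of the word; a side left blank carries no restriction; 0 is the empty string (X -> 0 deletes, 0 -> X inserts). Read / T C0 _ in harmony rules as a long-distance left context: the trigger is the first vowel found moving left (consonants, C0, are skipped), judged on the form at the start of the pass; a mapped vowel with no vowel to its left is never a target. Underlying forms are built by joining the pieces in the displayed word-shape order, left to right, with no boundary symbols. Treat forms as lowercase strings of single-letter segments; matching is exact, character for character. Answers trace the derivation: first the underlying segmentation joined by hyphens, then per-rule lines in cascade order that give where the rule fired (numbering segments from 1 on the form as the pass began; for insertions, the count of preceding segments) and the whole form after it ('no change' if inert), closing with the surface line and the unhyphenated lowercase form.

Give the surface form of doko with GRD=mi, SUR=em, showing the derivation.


underlying: doko-i-ofu
1. e -> o, i -> u / B C0 _: fires at position(s) 5: dokouofu
surface: dokouofu


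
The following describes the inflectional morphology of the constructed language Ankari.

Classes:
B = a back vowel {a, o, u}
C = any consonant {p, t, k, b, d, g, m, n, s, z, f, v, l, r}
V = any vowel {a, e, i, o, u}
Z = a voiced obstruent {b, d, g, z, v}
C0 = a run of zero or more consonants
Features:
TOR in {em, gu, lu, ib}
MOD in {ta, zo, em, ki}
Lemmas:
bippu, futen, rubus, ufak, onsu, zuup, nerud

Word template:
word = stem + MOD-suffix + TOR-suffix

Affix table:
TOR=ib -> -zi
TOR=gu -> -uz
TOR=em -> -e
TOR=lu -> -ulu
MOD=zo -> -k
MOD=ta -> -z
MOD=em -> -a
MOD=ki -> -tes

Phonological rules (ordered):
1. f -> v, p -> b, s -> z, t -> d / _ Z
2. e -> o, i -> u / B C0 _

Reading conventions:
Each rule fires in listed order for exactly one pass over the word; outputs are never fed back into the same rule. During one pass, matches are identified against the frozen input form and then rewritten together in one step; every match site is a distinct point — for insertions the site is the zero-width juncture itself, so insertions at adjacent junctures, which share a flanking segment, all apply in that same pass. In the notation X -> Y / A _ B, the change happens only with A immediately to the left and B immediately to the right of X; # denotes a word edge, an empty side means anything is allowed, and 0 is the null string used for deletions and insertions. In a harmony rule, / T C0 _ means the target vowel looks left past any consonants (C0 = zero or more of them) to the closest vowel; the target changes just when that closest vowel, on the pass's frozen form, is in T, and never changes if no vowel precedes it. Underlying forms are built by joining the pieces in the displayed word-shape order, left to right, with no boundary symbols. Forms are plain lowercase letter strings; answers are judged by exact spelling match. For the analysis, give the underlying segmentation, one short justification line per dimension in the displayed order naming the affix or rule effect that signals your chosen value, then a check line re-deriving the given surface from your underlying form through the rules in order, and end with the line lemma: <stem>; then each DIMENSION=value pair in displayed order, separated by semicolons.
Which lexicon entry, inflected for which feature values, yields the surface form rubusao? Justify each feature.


underlying: rubus-a-e
TOR=em - signalled by the affix -e
MOD=em - signalled by the affix -a
check: rubusae -> rubusae -> rubusao
lemma: rubus; TOR=em; MOD=em


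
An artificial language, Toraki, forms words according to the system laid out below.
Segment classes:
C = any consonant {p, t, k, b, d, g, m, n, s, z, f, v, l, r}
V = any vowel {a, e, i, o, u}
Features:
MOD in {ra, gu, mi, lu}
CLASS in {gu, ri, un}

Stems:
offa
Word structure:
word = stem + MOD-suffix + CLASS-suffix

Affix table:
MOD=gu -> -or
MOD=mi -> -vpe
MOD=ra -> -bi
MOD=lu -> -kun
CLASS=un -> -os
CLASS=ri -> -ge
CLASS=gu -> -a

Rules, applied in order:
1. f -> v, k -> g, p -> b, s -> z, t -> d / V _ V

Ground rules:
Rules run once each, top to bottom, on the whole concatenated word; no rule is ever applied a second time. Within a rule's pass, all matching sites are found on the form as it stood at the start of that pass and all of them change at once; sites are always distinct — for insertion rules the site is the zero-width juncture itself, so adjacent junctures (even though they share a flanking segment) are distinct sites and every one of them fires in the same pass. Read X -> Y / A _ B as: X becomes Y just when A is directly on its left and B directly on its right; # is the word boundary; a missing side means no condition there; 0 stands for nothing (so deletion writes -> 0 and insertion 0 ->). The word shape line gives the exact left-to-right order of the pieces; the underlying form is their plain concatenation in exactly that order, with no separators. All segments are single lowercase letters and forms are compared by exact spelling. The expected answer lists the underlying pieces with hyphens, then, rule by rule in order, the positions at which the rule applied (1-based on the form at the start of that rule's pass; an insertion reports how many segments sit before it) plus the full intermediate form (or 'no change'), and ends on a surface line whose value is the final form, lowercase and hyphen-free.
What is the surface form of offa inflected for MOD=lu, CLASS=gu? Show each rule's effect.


underlying: offa-kun-a
1. f -> v, k -> g, p -> b, s -> z, t -> d / V _ V: fires at position(s) 5: offaguna
surface: offaguna


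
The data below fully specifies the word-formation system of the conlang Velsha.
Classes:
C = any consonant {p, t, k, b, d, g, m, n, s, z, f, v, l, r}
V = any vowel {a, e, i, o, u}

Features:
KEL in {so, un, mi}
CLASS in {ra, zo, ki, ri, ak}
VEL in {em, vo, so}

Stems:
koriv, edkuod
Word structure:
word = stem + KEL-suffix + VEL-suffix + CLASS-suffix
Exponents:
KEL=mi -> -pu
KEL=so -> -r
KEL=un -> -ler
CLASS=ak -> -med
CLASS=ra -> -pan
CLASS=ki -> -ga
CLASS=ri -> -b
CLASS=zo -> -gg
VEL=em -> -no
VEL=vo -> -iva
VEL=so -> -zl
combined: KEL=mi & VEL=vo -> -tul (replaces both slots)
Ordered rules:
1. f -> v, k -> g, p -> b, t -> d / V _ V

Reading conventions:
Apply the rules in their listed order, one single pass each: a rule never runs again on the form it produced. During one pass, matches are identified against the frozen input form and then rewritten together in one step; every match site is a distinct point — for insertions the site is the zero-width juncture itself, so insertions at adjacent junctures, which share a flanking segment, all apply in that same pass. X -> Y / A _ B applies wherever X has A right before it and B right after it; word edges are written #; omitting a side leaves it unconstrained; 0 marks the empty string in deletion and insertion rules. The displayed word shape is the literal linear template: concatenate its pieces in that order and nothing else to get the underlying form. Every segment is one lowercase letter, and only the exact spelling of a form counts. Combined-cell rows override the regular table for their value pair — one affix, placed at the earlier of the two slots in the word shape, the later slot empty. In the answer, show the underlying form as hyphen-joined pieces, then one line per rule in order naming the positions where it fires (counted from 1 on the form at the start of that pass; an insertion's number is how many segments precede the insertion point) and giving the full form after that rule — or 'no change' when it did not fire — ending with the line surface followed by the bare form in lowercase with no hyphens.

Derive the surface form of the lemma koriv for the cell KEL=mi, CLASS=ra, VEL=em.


underlying: koriv-pu-no-pan
1. f -> v, k -> g, p -> b, t -> d / V _ V: fires at position(s) 10: korivpunoban
surface: korivpunoban


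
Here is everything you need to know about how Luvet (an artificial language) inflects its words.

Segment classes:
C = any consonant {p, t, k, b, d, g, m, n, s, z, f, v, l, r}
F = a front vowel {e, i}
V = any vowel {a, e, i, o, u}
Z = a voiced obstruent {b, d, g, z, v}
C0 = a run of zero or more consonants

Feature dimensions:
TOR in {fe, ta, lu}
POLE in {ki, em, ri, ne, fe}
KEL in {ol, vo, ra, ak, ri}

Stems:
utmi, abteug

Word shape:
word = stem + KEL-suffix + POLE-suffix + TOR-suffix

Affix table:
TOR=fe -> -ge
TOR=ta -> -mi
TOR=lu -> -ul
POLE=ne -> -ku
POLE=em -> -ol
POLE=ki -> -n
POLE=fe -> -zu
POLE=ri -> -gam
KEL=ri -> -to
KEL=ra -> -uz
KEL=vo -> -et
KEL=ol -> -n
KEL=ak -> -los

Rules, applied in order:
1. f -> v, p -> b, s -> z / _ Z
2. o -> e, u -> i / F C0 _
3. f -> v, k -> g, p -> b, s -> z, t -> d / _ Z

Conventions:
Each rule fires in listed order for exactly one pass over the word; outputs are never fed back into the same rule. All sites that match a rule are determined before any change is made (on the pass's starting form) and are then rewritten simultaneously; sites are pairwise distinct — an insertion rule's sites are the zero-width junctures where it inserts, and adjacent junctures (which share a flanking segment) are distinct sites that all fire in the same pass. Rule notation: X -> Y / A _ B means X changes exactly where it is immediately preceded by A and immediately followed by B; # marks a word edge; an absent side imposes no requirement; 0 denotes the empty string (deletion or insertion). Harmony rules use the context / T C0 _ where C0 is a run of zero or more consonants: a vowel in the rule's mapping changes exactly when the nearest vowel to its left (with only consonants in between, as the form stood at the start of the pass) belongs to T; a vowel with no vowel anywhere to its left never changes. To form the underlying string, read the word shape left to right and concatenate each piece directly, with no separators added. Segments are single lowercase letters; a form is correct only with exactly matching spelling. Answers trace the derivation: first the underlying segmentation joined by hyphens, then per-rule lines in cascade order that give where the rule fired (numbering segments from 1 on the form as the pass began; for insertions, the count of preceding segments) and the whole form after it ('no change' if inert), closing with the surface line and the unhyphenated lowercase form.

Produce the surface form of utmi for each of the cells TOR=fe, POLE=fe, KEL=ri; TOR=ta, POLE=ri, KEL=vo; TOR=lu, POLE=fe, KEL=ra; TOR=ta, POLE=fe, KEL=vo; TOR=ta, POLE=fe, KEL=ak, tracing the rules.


cell TOR=fe, POLE=fe, KEL=ri:
underlying: utmi-to-zu-ge
1. f -> v, p -> b, s -> z / _ Z: no change
2. o -> e, u -> i / F C0 _: fires at position(s) 6: utmitezuge
3. f -> v, k -> g, p -> b, s -> z, t -> d / _ Z: no change
surface: utmitezuge

cell TOR=ta, POLE=ri, KEL=vo:
underlying: utmi-et-gam-mi
1. f -> v, p -> b, s -> z / _ Z: no change
2. o -> e, u -> i / F C0 _: no change
3. f -> v, k -> g, p -> b, s -> z, t -> d / _ Z: fires at position(s) 6: utmiedgammi
surface: utmiedgammi

cell TOR=lu, POLE=fe, KEL=ra:
underlying: utmi-uz-zu-ul
1. f -> v, p -> b, s -> z / _ Z: no change
2. o -> e, u -> i / F C0 _: fires at position(s) 5: utmiizzuul
3. f -> v, k -> g, p -> b, s -> z, t -> d / _ Z: no change
surface: utmiizzuul

cell TOR=ta, POLE=fe, KEL=vo:
underlying: utmi-et-zu-mi
1. f -> v, p -> b, s -> z / _ Z: no change
2. o -> e, u -> i / F C0 _: fires at position(s) 8: utmietzimi
3. f -> v, k -> g, p -> b, s -> z, t -> d / _ Z: fires at position(s) 6: utmiedzimi
surface: utmiedzimi

cell TOR=ta, POLE=fe, KEL=ak:
underlying: utmi-los-zu-mi
1. f -> v, p -> b, s -> z / _ Z: fires at position(s) 7: utmilozzumi
2. o -> e, u -> i / F C0 _: fires at position(s) 6: utmilezzumi
3. f -> v, k -> g, p -> b, s -> z, t -> d / _ Z: no change
surface: utmilezzumi


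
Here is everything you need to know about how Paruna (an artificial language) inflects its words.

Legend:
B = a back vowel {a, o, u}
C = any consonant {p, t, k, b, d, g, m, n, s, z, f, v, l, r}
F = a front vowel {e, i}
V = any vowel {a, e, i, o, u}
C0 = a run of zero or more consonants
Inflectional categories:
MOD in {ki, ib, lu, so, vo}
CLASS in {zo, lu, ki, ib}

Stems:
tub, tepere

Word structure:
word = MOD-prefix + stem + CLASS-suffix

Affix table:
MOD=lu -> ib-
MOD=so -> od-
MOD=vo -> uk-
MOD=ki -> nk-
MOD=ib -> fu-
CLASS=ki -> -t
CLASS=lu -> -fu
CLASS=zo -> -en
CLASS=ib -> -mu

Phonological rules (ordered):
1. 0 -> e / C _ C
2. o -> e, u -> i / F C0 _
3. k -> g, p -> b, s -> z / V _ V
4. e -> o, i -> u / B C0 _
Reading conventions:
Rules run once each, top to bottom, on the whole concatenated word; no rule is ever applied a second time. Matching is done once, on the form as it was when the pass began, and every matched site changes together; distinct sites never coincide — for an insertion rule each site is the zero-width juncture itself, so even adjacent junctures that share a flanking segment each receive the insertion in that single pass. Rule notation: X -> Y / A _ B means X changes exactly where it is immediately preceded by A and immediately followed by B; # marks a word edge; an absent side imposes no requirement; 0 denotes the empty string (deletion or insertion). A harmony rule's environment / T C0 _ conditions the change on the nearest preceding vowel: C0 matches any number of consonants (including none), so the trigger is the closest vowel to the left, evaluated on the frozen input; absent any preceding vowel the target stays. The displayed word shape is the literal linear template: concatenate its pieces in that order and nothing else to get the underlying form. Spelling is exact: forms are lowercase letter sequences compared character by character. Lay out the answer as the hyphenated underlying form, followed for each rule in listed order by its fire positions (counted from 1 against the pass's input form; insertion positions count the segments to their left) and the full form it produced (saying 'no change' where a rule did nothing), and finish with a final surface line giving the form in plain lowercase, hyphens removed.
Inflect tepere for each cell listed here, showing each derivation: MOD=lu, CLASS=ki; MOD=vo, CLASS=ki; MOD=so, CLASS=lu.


cell MOD=lu, CLASS=ki:
underlying: ib-tepere-t
1. 0 -> e / C _ C: inserts after position(s) 2: ibeteperet
2. o -> e, u -> i / F C0 _: no change
3. k -> g, p -> b, s -> z / V _ V: fires at position(s) 6: ibeteberet
4. e -> o, i -> u / B C0 _: no change
surface: ibeteberet

cell MOD=vo, CLASS=ki:
underlying: uk-tepere-t
1. 0 -> e / C _ C: inserts after position(s) 2: uketeperet
2. o -> e, u -> i / F C0 _: no change
3. k -> g, p -> b, s -> z / V _ V: fires at position(s) 2, 6: ugeteberet
4. e -> o, i -> u / B C0 _: fires at position(s) 3: ugoteberet
surface: ugoteberet

cell MOD=so, CLASS=lu:
underlying: od-tepere-fu
1. 0 -> e / C _ C: inserts after position(s) 2: odeteperefu
2. o -> e, u -> i / F C0 _: fires at position(s) 11: odeteperefi
3. k -> g, p -> b, s -> z / V _ V: fires at position(s) 6: odeteberefi
4. e -> o, i -> u / B C0 _: fires at position(s) 3: odoteberefi
surface: odoteberefi


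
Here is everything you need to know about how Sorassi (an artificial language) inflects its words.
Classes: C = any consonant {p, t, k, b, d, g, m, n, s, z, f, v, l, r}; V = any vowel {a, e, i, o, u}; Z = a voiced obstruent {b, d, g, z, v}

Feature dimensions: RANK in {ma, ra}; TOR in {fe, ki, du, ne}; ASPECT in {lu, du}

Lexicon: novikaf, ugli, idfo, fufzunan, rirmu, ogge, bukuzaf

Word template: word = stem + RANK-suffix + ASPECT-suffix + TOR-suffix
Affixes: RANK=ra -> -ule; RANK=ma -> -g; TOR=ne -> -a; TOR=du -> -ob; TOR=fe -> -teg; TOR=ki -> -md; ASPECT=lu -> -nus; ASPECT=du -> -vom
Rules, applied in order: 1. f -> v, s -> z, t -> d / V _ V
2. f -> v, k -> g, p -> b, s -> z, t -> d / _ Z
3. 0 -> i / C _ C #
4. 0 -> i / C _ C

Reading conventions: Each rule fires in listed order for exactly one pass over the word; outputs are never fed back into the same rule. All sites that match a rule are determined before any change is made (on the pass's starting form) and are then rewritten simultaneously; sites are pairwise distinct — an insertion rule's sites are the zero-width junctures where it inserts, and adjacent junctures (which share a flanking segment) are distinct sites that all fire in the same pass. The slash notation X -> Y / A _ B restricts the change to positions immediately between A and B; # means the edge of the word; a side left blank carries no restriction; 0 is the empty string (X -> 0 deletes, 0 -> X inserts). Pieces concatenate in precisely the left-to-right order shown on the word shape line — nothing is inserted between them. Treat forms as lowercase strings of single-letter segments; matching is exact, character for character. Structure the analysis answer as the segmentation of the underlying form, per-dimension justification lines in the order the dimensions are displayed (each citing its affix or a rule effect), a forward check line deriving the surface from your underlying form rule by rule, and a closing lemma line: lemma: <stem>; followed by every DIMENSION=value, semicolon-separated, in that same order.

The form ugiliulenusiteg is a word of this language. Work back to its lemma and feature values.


underlying: ugli-ule-nus-teg
RANK=ra - signalled by the affix -ule
TOR=fe - signalled by the affix -teg
ASPECT=lu - signalled by the affix -nus
check: ugliulenusteg -> ugliulenusteg -> ugliulenusteg -> ugliulenusteg -> ugiliulenusiteg
lemma: ugli; RANK=ra; TOR=fe; ASPECT=lu


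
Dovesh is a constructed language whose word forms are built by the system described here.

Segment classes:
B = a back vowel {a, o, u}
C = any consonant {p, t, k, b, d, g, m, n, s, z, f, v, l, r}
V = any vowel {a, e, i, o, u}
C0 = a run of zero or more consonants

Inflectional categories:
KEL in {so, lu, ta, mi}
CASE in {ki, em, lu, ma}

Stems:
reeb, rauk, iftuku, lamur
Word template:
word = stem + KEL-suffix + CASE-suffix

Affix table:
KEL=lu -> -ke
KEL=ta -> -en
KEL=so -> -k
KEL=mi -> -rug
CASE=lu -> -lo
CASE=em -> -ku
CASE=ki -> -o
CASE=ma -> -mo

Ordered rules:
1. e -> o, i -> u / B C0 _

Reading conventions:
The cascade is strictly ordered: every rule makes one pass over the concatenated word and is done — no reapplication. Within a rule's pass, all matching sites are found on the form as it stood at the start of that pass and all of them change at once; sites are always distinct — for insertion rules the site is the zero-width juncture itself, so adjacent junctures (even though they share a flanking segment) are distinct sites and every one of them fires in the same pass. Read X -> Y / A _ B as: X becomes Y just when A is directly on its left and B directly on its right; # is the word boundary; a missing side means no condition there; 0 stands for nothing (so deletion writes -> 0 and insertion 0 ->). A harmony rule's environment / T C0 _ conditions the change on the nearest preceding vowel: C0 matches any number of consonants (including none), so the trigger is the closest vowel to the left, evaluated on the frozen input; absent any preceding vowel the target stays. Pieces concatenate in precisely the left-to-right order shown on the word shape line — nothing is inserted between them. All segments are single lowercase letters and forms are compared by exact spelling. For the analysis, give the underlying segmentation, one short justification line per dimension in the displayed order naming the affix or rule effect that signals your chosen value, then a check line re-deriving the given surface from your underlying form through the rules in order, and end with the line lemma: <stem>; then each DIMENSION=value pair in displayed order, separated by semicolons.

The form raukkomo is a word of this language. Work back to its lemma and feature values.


underlying: rauk-ke-mo
KEL=lu - signalled by the affix -ke
CASE=ma - signalled by the affix -mo
check: raukkemo -> raukkomo
lemma: rauk; KEL=lu; CASE=ma


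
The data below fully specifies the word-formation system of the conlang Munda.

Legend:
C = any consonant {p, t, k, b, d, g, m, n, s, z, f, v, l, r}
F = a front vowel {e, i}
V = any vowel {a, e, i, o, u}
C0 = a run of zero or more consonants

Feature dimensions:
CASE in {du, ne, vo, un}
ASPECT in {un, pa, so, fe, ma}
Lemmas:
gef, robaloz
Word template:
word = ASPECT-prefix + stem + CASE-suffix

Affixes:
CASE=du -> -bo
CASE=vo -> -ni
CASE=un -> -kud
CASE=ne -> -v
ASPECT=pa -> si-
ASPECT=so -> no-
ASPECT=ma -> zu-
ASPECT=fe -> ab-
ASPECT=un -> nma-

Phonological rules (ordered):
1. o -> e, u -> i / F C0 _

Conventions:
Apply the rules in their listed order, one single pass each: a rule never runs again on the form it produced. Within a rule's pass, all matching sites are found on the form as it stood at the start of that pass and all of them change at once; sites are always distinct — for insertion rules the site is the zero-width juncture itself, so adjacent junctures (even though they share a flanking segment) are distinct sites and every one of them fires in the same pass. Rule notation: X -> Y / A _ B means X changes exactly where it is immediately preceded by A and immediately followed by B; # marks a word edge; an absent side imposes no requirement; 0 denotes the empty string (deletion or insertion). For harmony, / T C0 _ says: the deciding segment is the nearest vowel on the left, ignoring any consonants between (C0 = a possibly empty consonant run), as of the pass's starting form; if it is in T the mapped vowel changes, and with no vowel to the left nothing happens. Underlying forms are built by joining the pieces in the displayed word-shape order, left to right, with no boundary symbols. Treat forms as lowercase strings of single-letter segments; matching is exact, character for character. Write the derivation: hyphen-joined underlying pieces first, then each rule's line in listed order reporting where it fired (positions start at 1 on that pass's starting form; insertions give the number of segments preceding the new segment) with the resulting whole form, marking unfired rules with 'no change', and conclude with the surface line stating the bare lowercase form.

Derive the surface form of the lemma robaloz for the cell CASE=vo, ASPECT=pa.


underlying: si-robaloz-ni
1. o -> e, u -> i / F C0 _: fires at position(s) 4: sirebalozni
surface: sirebalozni
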